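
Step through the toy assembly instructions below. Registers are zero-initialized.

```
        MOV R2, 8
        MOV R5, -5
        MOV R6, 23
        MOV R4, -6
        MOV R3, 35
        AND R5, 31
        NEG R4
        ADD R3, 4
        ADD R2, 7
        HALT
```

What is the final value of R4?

6

after MOV R2, 8: R2=8
after MOV R5, -5: R5=-5
after MOV R6, 23: R6=23
after MOV R4, -6: R4=-6
after MOV R3, 35: R3=35
after AND R5, 31: R5=(-5)&31=27
after NEG R4: R4=-(-6)=6
after ADD R3, 4: R3=35+4=39
after ADD R2, 7: R2=8+7=15
halt.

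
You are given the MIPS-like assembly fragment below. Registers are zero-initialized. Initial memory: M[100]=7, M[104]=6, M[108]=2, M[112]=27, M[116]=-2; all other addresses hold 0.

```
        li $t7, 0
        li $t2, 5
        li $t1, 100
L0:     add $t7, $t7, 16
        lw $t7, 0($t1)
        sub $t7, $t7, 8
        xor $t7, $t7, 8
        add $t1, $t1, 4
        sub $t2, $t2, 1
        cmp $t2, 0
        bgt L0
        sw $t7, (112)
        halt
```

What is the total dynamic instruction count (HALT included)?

li $t7, 0 → $t7=0
li $t2, 5 → $t2=5
li $t1, 100 → $t1=100
add $t7, $t7, 16 → $t7=0+16=16
lw $t7, 0($t1) → $t7=M[100]=7
sub $t7, $t7, 8 → $t7=7-8=-1
xor $t7, $t7, 8 → $t7=(-1)^8=-9
add $t1, $t1, 4 → $t1=100+4=104
sub $t2, $t2, 1 → $t2=5-1=4
cmp $t2, 0  (cmp 4,0)
bgt L0: taken
add $t7, $t7, 16 → $t7=(-9)+16=7
lw $t7, 0($t1) → $t7=M[104]=6
sub $t7, $t7, 8 → $t7=6-8=-2
xor $t7, $t7, 8 → $t7=(-2)^8=-10
add $t1, $t1, 4 → $t1=104+4=108
sub $t2, $t2, 1 → $t2=4-1=3
cmp $t2, 0  (cmp 3,0)
bgt L0: taken
add $t7, $t7, 16 → $t7=(-10)+16=6
lw $t7, 0($t1) → $t7=M[108]=2
sub $t7, $t7, 8 → $t7=2-8=-6
xor $t7, $t7, 8 → $t7=(-6)^8=-14
add $t1, $t1, 4 → $t1=108+4=112
sub $t2, $t2, 1 → $t2=3-1=2
cmp $t2, 0  (cmp 2,0)
bgt L0: taken
add $t7, $t7, 16 → $t7=(-14)+16=2
lw $t7, 0($t1) → $t7=M[112]=27
sub $t7, $t7, 8 → $t7=27-8=19
xor $t7, $t7, 8 → $t7=19^8=27
add $t1, $t1, 4 → $t1=112+4=116
sub $t2, $t2, 1 → $t2=2-1=1
cmp $t2, 0  (cmp 1,0)
bgt L0: taken
add $t7, $t7, 16 → $t7=27+16=43
lw $t7, 0($t1) → $t7=M[116]=-2
sub $t7, $t7, 8 → $t7=(-2)-8=-10
xor $t7, $t7, 8 → $t7=(-10)^8=-2
add $t1, $t1, 4 → $t1=116+4=120
sub $t2, $t2, 1 → $t2=1-1=0
cmp $t2, 0  (cmp 0,0)
bgt L0: not taken
sw $t7, (112) → M[112]=-2
halt.
Total executed instructions: 45.

45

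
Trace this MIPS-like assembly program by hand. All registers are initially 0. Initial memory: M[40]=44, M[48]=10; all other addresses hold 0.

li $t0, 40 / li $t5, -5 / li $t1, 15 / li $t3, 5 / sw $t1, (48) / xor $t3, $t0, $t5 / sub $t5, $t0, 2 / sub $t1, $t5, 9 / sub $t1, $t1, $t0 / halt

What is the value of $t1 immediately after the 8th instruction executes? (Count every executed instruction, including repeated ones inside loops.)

$t0=40
$t5=-5
$t1=15
$t3=5
sw $t1, (48) → M[48]=15
$t3=40^(-5)=-45
$t5=40-2=38
$t1=38-9=29
After step 8: $t1 = 29.

29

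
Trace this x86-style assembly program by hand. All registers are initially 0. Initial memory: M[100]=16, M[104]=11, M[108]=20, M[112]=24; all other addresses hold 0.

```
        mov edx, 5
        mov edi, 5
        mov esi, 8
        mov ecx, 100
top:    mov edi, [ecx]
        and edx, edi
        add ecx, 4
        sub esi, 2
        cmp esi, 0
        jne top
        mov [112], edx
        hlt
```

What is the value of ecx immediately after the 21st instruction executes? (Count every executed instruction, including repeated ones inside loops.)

112

edx=5
edi=5
esi=8
ecx=100
edi=M[100]=16
edx=5&16=0
ecx=100+4=104
esi=8-2=6
cmp esi, 0  (cmp 6,0)
jne top: taken
edi=M[104]=11
edx=0&11=0
ecx=104+4=108
esi=6-2=4
cmp esi, 0  (cmp 4,0)
jne top: taken
edi=M[108]=20
edx=0&20=0
ecx=108+4=112
esi=4-2=2
cmp esi, 0  (cmp 2,0)
After step 21: ecx = 112.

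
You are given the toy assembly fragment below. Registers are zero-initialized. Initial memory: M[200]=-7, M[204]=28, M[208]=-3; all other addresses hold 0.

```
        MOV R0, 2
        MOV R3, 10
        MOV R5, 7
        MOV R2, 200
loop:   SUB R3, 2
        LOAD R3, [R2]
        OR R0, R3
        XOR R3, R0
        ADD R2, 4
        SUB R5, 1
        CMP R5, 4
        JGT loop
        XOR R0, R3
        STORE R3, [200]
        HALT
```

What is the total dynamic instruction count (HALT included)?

31

R0=2
R3=10
R5=7
R2=200
R3=10-2=8
R3=M[200]=-7
R0=2|(-7)=-5
R3=(-7)^(-5)=2
R2=200+4=204
R5=7-1=6
CMP R5, 4  (cmp 6,4)
JGT loop: taken
R3=2-2=0
R3=M[204]=28
R0=(-5)|28=-1
R3=28^(-1)=-29
R2=204+4=208
R5=6-1=5
CMP R5, 4  (cmp 5,4)
JGT loop: taken
R3=(-29)-2=-31
R3=M[208]=-3
R0=(-1)|(-3)=-1
R3=(-3)^(-1)=2
R2=208+4=212
R5=5-1=4
CMP R5, 4  (cmp 4,4)
JGT loop: not taken
R0=(-1)^2=-3
STORE R3, [200] → M[200]=2
halt.
Total executed instructions: 31.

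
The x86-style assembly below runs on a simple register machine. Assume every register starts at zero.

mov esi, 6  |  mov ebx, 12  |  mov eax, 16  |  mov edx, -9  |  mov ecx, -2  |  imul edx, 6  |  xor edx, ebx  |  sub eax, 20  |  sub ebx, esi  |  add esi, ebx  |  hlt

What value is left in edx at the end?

mov esi, 6 → esi=6
mov ebx, 12 → ebx=12
mov eax, 16 → eax=16
mov edx, -9 → edx=-9
mov ecx, -2 → ecx=-2
imul edx, 6 → edx=(-9)*6=-54
xor edx, ebx → edx=(-54)^12=-58
sub eax, 20 → eax=16-20=-4
sub ebx, esi → ebx=12-6=6
add esi, ebx → esi=6+6=12
halt.

-58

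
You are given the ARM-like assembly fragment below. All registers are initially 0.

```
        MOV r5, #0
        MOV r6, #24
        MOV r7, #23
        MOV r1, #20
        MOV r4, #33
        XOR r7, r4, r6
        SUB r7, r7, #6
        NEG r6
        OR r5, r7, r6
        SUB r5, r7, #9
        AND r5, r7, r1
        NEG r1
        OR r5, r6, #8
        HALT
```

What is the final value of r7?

51

r5=0
r6=24
r7=23
r1=20
r4=33
r7=33^24=57
r7=57-6=51
r6=-(24)=-24
r5=51|(-24)=-5
r5=51-9=42
r5=51&20=16
r1=-(20)=-20
r5=(-24)|8=-24
halt.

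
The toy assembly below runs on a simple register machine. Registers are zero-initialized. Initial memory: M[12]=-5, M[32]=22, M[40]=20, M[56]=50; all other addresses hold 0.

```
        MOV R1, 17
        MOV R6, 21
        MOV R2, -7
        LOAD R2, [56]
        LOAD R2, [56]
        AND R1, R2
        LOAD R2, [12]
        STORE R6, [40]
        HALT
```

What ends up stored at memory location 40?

21

MOV R1, 17 → R1=17
MOV R6, 21 → R6=21
MOV R2, -7 → R2=-7
LOAD R2, [56] → R2=M[56]=50
LOAD R2, [56] → R2=M[56]=50
AND R1, R2 → R1=17&50=16
LOAD R2, [12] → R2=M[12]=-5
STORE R6, [40] → M[40]=21
halt.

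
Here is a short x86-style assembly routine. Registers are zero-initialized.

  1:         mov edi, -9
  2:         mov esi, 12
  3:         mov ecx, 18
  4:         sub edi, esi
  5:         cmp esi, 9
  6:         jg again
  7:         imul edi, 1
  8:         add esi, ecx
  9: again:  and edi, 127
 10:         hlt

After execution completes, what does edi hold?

edi=-9
esi=12
ecx=18
edi=(-9)-12=-21
cmp esi, 9  (cmp 12,9)
jg again: taken
edi=(-21)&127=107
halt.

107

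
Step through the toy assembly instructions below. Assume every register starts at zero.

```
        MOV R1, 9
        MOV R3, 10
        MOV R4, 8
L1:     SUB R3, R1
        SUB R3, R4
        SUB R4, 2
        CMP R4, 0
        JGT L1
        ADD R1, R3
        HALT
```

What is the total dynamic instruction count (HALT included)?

R1=9
R3=10
R4=8
R3=10-9=1
R3=1-8=-7
R4=8-2=6
CMP R4, 0  (cmp 6,0)
JGT L1: taken
R3=(-7)-9=-16
R3=(-16)-6=-22
R4=6-2=4
CMP R4, 0  (cmp 4,0)
JGT L1: taken
R3=(-22)-9=-31
R3=(-31)-4=-35
R4=4-2=2
CMP R4, 0  (cmp 2,0)
JGT L1: taken
R3=(-35)-9=-44
R3=(-44)-2=-46
R4=2-2=0
CMP R4, 0  (cmp 0,0)
JGT L1: not taken
R1=9+(-46)=-37
halt.
Total executed instructions: 25.

25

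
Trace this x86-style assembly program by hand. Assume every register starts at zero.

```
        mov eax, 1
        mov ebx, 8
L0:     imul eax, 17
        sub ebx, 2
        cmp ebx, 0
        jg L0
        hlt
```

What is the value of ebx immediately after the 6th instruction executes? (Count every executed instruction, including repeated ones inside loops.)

mov eax, 1 → eax=1
mov ebx, 8 → ebx=8
imul eax, 17 → eax=1*17=17
sub ebx, 2 → ebx=8-2=6
cmp ebx, 0  (cmp 6,0)
jg L0: taken
After step 6: ebx = 6.

6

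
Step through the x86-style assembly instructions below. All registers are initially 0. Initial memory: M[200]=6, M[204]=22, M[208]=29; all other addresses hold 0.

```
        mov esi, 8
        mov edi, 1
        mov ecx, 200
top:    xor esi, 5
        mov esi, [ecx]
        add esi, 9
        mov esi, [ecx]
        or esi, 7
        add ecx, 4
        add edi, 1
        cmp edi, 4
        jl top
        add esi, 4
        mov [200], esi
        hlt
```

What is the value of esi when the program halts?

35

mov esi, 8 → esi=8
mov edi, 1 → edi=1
mov ecx, 200 → ecx=200
xor esi, 5 → esi=8^5=13
mov esi, [ecx] → esi=M[200]=6
add esi, 9 → esi=6+9=15
mov esi, [ecx] → esi=M[200]=6
or esi, 7 → esi=6|7=7
add ecx, 4 → ecx=200+4=204
add edi, 1 → edi=1+1=2
cmp edi, 4  (cmp 2,4)
jl top: taken
xor esi, 5 → esi=7^5=2
mov esi, [ecx] → esi=M[204]=22
add esi, 9 → esi=22+9=31
mov esi, [ecx] → esi=M[204]=22
or esi, 7 → esi=22|7=23
add ecx, 4 → ecx=204+4=208
add edi, 1 → edi=2+1=3
cmp edi, 4  (cmp 3,4)
jl top: taken
xor esi, 5 → esi=23^5=18
mov esi, [ecx] → esi=M[208]=29
add esi, 9 → esi=29+9=38
mov esi, [ecx] → esi=M[208]=29
or esi, 7 → esi=29|7=31
add ecx, 4 → ecx=208+4=212
add edi, 1 → edi=3+1=4
cmp edi, 4  (cmp 4,4)
jl top: not taken
add esi, 4 → esi=31+4=35
mov [200], esi → M[200]=35
halt.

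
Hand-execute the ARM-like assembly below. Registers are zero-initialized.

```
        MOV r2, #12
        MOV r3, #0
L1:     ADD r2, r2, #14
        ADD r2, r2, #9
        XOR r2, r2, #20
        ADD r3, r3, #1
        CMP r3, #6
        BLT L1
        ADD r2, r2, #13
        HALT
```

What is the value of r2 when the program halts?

after MOV r2, #12: r2=12
after MOV r3, #0: r3=0
after ADD r2, r2, #14: r2=12+14=26
after ADD r2, r2, #9: r2=26+9=35
after XOR r2, r2, #20: r2=35^20=55
after ADD r3, r3, #1: r3=0+1=1
CMP r3, #6  (cmp 1,6)
BLT L1: taken
after ADD r2, r2, #14: r2=55+14=69
after ADD r2, r2, #9: r2=69+9=78
after XOR r2, r2, #20: r2=78^20=90
after ADD r3, r3, #1: r3=1+1=2
CMP r3, #6  (cmp 2,6)
BLT L1: taken
after ADD r2, r2, #14: r2=90+14=104
after ADD r2, r2, #9: r2=104+9=113
after XOR r2, r2, #20: r2=113^20=101
after ADD r3, r3, #1: r3=2+1=3
CMP r3, #6  (cmp 3,6)
BLT L1: taken
after ADD r2, r2, #14: r2=101+14=115
after ADD r2, r2, #9: r2=115+9=124
after XOR r2, r2, #20: r2=124^20=104
after ADD r3, r3, #1: r3=3+1=4
CMP r3, #6  (cmp 4,6)
BLT L1: taken
after ADD r2, r2, #14: r2=104+14=118
after ADD r2, r2, #9: r2=118+9=127
after XOR r2, r2, #20: r2=127^20=107
after ADD r3, r3, #1: r3=4+1=5
CMP r3, #6  (cmp 5,6)
BLT L1: taken
after ADD r2, r2, #14: r2=107+14=121
after ADD r2, r2, #9: r2=121+9=130
after XOR r2, r2, #20: r2=130^20=150
after ADD r3, r3, #1: r3=5+1=6
CMP r3, #6  (cmp 6,6)
BLT L1: not taken
after ADD r2, r2, #13: r2=150+13=163
halt.

163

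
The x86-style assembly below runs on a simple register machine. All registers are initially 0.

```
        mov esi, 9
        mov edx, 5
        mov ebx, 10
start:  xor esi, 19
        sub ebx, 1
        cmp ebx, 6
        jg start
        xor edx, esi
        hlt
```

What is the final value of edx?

esi=9
edx=5
ebx=10
esi=9^19=26
ebx=10-1=9
cmp ebx, 6  (cmp 9,6)
jg start: taken
esi=26^19=9
ebx=9-1=8
cmp ebx, 6  (cmp 8,6)
jg start: taken
esi=9^19=26
ebx=8-1=7
cmp ebx, 6  (cmp 7,6)
jg start: taken
esi=26^19=9
ebx=7-1=6
cmp ebx, 6  (cmp 6,6)
jg start: not taken
edx=5^9=12
halt.

12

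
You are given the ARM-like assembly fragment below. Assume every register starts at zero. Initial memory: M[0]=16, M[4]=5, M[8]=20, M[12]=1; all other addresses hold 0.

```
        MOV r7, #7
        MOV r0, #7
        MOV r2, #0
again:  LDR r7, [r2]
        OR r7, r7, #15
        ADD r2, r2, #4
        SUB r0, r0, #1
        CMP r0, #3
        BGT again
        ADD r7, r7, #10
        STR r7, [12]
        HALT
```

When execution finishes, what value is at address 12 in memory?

MOV r7, #7 → r7=7
MOV r0, #7 → r0=7
MOV r2, #0 → r2=0
LDR r7, [r2] → r7=M[0]=16
OR r7, r7, #15 → r7=16|15=31
ADD r2, r2, #4 → r2=0+4=4
SUB r0, r0, #1 → r0=7-1=6
CMP r0, #3  (cmp 6,3)
BGT again: taken
LDR r7, [r2] → r7=M[4]=5
OR r7, r7, #15 → r7=5|15=15
ADD r2, r2, #4 → r2=4+4=8
SUB r0, r0, #1 → r0=6-1=5
CMP r0, #3  (cmp 5,3)
BGT again: taken
LDR r7, [r2] → r7=M[8]=20
OR r7, r7, #15 → r7=20|15=31
ADD r2, r2, #4 → r2=8+4=12
SUB r0, r0, #1 → r0=5-1=4
CMP r0, #3  (cmp 4,3)
BGT again: taken
LDR r7, [r2] → r7=M[12]=1
OR r7, r7, #15 → r7=1|15=15
ADD r2, r2, #4 → r2=12+4=16
SUB r0, r0, #1 → r0=4-1=3
CMP r0, #3  (cmp 3,3)
BGT again: not taken
ADD r7, r7, #10 → r7=15+10=25
STR r7, [12] → M[12]=25
halt.

25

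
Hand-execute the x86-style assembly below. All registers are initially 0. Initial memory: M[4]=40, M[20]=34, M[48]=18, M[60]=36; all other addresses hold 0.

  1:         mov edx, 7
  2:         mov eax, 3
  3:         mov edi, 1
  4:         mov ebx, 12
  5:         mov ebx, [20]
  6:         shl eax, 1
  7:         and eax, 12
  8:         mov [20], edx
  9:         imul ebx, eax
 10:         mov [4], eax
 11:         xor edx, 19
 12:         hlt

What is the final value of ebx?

136

edx=7
eax=3
edi=1
ebx=12
ebx=M[20]=34
eax=3<<1=6
eax=6&12=4
mov [20], edx → M[20]=7
ebx=34*4=136
mov [4], eax → M[4]=4
edx=7^19=20
halt.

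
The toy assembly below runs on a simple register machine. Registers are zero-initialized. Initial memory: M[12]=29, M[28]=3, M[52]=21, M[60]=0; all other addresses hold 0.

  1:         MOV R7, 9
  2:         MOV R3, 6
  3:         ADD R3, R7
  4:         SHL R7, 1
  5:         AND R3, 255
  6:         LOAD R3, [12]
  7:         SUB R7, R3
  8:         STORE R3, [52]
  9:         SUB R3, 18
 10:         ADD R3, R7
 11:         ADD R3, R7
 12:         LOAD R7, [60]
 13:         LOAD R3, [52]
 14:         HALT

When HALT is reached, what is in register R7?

0

after MOV R7, 9: R7=9
after MOV R3, 6: R3=6
after ADD R3, R7: R3=6+9=15
after SHL R7, 1: R7=9<<1=18
after AND R3, 255: R3=15&255=15
after LOAD R3, [12]: R3=M[12]=29
after SUB R7, R3: R7=18-29=-11
STORE R3, [52] → M[52]=29
after SUB R3, 18: R3=29-18=11
after ADD R3, R7: R3=11+(-11)=0
after ADD R3, R7: R3=0+(-11)=-11
after LOAD R7, [60]: R7=M[60]=0
after LOAD R3, [52]: R3=M[52]=29
halt.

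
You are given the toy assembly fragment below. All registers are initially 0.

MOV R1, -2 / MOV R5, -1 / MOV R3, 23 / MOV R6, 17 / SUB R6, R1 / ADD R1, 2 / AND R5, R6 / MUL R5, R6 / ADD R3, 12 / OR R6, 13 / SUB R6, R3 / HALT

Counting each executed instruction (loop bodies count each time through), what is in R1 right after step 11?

0

MOV R1, -2 → R1=-2
MOV R5, -1 → R5=-1
MOV R3, 23 → R3=23
MOV R6, 17 → R6=17
SUB R6, R1 → R6=17-(-2)=19
ADD R1, 2 → R1=(-2)+2=0
AND R5, R6 → R5=(-1)&19=19
MUL R5, R6 → R5=19*19=361
ADD R3, 12 → R3=23+12=35
OR R6, 13 → R6=19|13=31
SUB R6, R3 → R6=31-35=-4
After step 11: R1 = 0.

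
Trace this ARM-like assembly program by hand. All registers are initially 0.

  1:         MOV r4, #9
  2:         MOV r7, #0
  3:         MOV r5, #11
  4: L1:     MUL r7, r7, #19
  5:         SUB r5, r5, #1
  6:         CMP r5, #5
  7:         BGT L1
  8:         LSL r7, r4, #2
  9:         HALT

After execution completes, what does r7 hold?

after MOV r4, #9: r4=9
after MOV r7, #0: r7=0
after MOV r5, #11: r5=11
after MUL r7, r7, #19: r7=0*19=0
after SUB r5, r5, #1: r5=11-1=10
CMP r5, #5  (cmp 10,5)
BGT L1: taken
after MUL r7, r7, #19: r7=0*19=0
after SUB r5, r5, #1: r5=10-1=9
CMP r5, #5  (cmp 9,5)
BGT L1: taken
after MUL r7, r7, #19: r7=0*19=0
after SUB r5, r5, #1: r5=9-1=8
CMP r5, #5  (cmp 8,5)
BGT L1: taken
after MUL r7, r7, #19: r7=0*19=0
after SUB r5, r5, #1: r5=8-1=7
CMP r5, #5  (cmp 7,5)
BGT L1: taken
after MUL r7, r7, #19: r7=0*19=0
after SUB r5, r5, #1: r5=7-1=6
CMP r5, #5  (cmp 6,5)
BGT L1: taken
after MUL r7, r7, #19: r7=0*19=0
after SUB r5, r5, #1: r5=6-1=5
CMP r5, #5  (cmp 5,5)
BGT L1: not taken
after LSL r7, r4, #2: r7=9<<2=36
halt.

36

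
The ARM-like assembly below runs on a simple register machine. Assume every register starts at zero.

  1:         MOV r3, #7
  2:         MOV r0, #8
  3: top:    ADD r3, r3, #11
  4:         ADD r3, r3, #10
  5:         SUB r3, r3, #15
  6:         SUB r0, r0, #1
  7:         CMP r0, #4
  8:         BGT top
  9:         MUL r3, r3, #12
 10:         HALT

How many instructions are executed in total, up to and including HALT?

28

r3=7
r0=8
r3=7+11=18
r3=18+10=28
r3=28-15=13
r0=8-1=7
CMP r0, #4  (cmp 7,4)
BGT top: taken
r3=13+11=24
r3=24+10=34
r3=34-15=19
r0=7-1=6
CMP r0, #4  (cmp 6,4)
BGT top: taken
r3=19+11=30
r3=30+10=40
r3=40-15=25
r0=6-1=5
CMP r0, #4  (cmp 5,4)
BGT top: taken
r3=25+11=36
r3=36+10=46
r3=46-15=31
r0=5-1=4
CMP r0, #4  (cmp 4,4)
BGT top: not taken
r3=31*12=372
halt.
Total executed instructions: 28.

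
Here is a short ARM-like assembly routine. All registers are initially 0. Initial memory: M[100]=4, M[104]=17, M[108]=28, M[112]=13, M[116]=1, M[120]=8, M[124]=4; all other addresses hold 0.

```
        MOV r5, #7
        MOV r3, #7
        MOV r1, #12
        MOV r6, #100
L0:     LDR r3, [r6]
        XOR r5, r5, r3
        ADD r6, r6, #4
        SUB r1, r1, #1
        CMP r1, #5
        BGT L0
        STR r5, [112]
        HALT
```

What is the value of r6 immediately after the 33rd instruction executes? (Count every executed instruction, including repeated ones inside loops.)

120

r5=7
r3=7
r1=12
r6=100
r3=M[100]=4
r5=7^4=3
r6=100+4=104
r1=12-1=11
CMP r1, #5  (cmp 11,5)
BGT L0: taken
r3=M[104]=17
r5=3^17=18
r6=104+4=108
r1=11-1=10
CMP r1, #5  (cmp 10,5)
BGT L0: taken
r3=M[108]=28
r5=18^28=14
r6=108+4=112
r1=10-1=9
CMP r1, #5  (cmp 9,5)
BGT L0: taken
r3=M[112]=13
r5=14^13=3
r6=112+4=116
r1=9-1=8
CMP r1, #5  (cmp 8,5)
BGT L0: taken
r3=M[116]=1
r5=3^1=2
r6=116+4=120
r1=8-1=7
CMP r1, #5  (cmp 7,5)
After step 33: r6 = 120.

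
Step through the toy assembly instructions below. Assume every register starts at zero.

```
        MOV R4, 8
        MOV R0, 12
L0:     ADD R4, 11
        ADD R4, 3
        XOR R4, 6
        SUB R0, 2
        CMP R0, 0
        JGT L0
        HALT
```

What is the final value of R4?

MOV R4, 8 → R4=8
MOV R0, 12 → R0=12
ADD R4, 11 → R4=8+11=19
ADD R4, 3 → R4=19+3=22
XOR R4, 6 → R4=22^6=16
SUB R0, 2 → R0=12-2=10
CMP R0, 0  (cmp 10,0)
JGT L0: taken
ADD R4, 11 → R4=16+11=27
ADD R4, 3 → R4=27+3=30
XOR R4, 6 → R4=30^6=24
SUB R0, 2 → R0=10-2=8
CMP R0, 0  (cmp 8,0)
JGT L0: taken
ADD R4, 11 → R4=24+11=35
ADD R4, 3 → R4=35+3=38
XOR R4, 6 → R4=38^6=32
SUB R0, 2 → R0=8-2=6
CMP R0, 0  (cmp 6,0)
JGT L0: taken
ADD R4, 11 → R4=32+11=43
ADD R4, 3 → R4=43+3=46
XOR R4, 6 → R4=46^6=40
SUB R0, 2 → R0=6-2=4
CMP R0, 0  (cmp 4,0)
JGT L0: taken
ADD R4, 11 → R4=40+11=51
ADD R4, 3 → R4=51+3=54
XOR R4, 6 → R4=54^6=48
SUB R0, 2 → R0=4-2=2
CMP R0, 0  (cmp 2,0)
JGT L0: taken
ADD R4, 11 → R4=48+11=59
ADD R4, 3 → R4=59+3=62
XOR R4, 6 → R4=62^6=56
SUB R0, 2 → R0=2-2=0
CMP R0, 0  (cmp 0,0)
JGT L0: not taken
halt.

56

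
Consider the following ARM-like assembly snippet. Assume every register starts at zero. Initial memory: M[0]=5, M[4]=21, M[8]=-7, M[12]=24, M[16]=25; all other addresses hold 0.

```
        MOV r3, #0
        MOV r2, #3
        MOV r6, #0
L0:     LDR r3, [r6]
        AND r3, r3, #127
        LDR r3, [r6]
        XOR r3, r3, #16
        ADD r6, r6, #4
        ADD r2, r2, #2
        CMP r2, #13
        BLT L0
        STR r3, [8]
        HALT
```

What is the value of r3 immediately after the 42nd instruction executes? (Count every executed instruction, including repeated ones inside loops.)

9

r3=0
r2=3
r6=0
r3=M[0]=5
r3=5&127=5
r3=M[0]=5
r3=5^16=21
r6=0+4=4
r2=3+2=5
CMP r2, #13  (cmp 5,13)
BLT L0: taken
r3=M[4]=21
r3=21&127=21
r3=M[4]=21
r3=21^16=5
r6=4+4=8
r2=5+2=7
CMP r2, #13  (cmp 7,13)
BLT L0: taken
r3=M[8]=-7
r3=(-7)&127=121
r3=M[8]=-7
r3=(-7)^16=-23
r6=8+4=12
r2=7+2=9
CMP r2, #13  (cmp 9,13)
BLT L0: taken
r3=M[12]=24
r3=24&127=24
r3=M[12]=24
r3=24^16=8
r6=12+4=16
r2=9+2=11
CMP r2, #13  (cmp 11,13)
BLT L0: taken
r3=M[16]=25
r3=25&127=25
r3=M[16]=25
r3=25^16=9
r6=16+4=20
r2=11+2=13
CMP r2, #13  (cmp 13,13)
After step 42: r3 = 9.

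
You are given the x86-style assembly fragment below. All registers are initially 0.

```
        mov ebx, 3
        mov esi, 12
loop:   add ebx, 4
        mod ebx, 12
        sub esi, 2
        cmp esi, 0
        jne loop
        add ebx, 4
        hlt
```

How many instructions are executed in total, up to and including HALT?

mov ebx, 3 → ebx=3
mov esi, 12 → esi=12
add ebx, 4 → ebx=3+4=7
mod ebx, 12 → ebx=7%12=7
sub esi, 2 → esi=12-2=10
cmp esi, 0  (cmp 10,0)
jne loop: taken
add ebx, 4 → ebx=7+4=11
mod ebx, 12 → ebx=11%12=11
sub esi, 2 → esi=10-2=8
cmp esi, 0  (cmp 8,0)
jne loop: taken
add ebx, 4 → ebx=11+4=15
mod ebx, 12 → ebx=15%12=3
sub esi, 2 → esi=8-2=6
cmp esi, 0  (cmp 6,0)
jne loop: taken
add ebx, 4 → ebx=3+4=7
mod ebx, 12 → ebx=7%12=7
sub esi, 2 → esi=6-2=4
cmp esi, 0  (cmp 4,0)
jne loop: taken
add ebx, 4 → ebx=7+4=11
mod ebx, 12 → ebx=11%12=11
sub esi, 2 → esi=4-2=2
cmp esi, 0  (cmp 2,0)
jne loop: taken
add ebx, 4 → ebx=11+4=15
mod ebx, 12 → ebx=15%12=3
sub esi, 2 → esi=2-2=0
cmp esi, 0  (cmp 0,0)
jne loop: not taken
add ebx, 4 → ebx=3+4=7
halt.
Total executed instructions: 34.

34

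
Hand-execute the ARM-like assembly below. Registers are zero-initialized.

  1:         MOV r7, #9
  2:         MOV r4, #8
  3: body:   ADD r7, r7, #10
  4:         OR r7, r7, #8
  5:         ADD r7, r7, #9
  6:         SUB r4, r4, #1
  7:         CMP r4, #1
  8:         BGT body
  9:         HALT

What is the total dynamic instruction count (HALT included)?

MOV r7, #9 → r7=9
MOV r4, #8 → r4=8
ADD r7, r7, #10 → r7=9+10=19
OR r7, r7, #8 → r7=19|8=27
ADD r7, r7, #9 → r7=27+9=36
SUB r4, r4, #1 → r4=8-1=7
CMP r4, #1  (cmp 7,1)
BGT body: taken
ADD r7, r7, #10 → r7=36+10=46
OR r7, r7, #8 → r7=46|8=46
ADD r7, r7, #9 → r7=46+9=55
SUB r4, r4, #1 → r4=7-1=6
CMP r4, #1  (cmp 6,1)
BGT body: taken
ADD r7, r7, #10 → r7=55+10=65
OR r7, r7, #8 → r7=65|8=73
ADD r7, r7, #9 → r7=73+9=82
SUB r4, r4, #1 → r4=6-1=5
CMP r4, #1  (cmp 5,1)
BGT body: taken
ADD r7, r7, #10 → r7=82+10=92
OR r7, r7, #8 → r7=92|8=92
ADD r7, r7, #9 → r7=92+9=101
SUB r4, r4, #1 → r4=5-1=4
CMP r4, #1  (cmp 4,1)
BGT body: taken
ADD r7, r7, #10 → r7=101+10=111
OR r7, r7, #8 → r7=111|8=111
ADD r7, r7, #9 → r7=111+9=120
SUB r4, r4, #1 → r4=4-1=3
CMP r4, #1  (cmp 3,1)
BGT body: taken
ADD r7, r7, #10 → r7=120+10=130
OR r7, r7, #8 → r7=130|8=138
ADD r7, r7, #9 → r7=138+9=147
SUB r4, r4, #1 → r4=3-1=2
CMP r4, #1  (cmp 2,1)
BGT body: taken
ADD r7, r7, #10 → r7=147+10=157
OR r7, r7, #8 → r7=157|8=157
ADD r7, r7, #9 → r7=157+9=166
SUB r4, r4, #1 → r4=2-1=1
CMP r4, #1  (cmp 1,1)
BGT body: not taken
halt.
Total executed instructions: 45.

45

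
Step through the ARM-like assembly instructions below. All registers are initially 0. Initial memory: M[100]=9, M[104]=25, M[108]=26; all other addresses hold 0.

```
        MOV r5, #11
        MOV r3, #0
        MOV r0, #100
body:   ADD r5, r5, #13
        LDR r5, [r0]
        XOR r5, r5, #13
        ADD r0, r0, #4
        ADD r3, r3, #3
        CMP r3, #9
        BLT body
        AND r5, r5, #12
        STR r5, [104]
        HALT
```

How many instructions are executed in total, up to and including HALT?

r5=11
r3=0
r0=100
r5=11+13=24
r5=M[100]=9
r5=9^13=4
r0=100+4=104
r3=0+3=3
CMP r3, #9  (cmp 3,9)
BLT body: taken
r5=4+13=17
r5=M[104]=25
r5=25^13=20
r0=104+4=108
r3=3+3=6
CMP r3, #9  (cmp 6,9)
BLT body: taken
r5=20+13=33
r5=M[108]=26
r5=26^13=23
r0=108+4=112
r3=6+3=9
CMP r3, #9  (cmp 9,9)
BLT body: not taken
r5=23&12=4
STR r5, [104] → M[104]=4
halt.
Total executed instructions: 27.

27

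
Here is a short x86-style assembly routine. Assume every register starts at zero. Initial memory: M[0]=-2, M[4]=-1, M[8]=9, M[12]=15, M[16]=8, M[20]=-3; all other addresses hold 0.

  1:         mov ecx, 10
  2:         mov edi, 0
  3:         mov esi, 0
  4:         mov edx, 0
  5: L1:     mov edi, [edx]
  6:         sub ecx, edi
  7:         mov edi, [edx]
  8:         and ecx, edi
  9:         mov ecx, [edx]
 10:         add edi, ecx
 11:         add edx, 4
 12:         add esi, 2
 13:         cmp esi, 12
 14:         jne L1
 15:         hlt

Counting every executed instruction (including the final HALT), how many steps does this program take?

65

mov ecx, 10 → ecx=10
mov edi, 0 → edi=0
mov esi, 0 → esi=0
mov edx, 0 → edx=0
mov edi, [edx] → edi=M[0]=-2
sub ecx, edi → ecx=10-(-2)=12
mov edi, [edx] → edi=M[0]=-2
and ecx, edi → ecx=12&(-2)=12
mov ecx, [edx] → ecx=M[0]=-2
add edi, ecx → edi=(-2)+(-2)=-4
add edx, 4 → edx=0+4=4
add esi, 2 → esi=0+2=2
cmp esi, 12  (cmp 2,12)
jne L1: taken
mov edi, [edx] → edi=M[4]=-1
sub ecx, edi → ecx=(-2)-(-1)=-1
mov edi, [edx] → edi=M[4]=-1
and ecx, edi → ecx=(-1)&(-1)=-1
mov ecx, [edx] → ecx=M[4]=-1
add edi, ecx → edi=(-1)+(-1)=-2
add edx, 4 → edx=4+4=8
add esi, 2 → esi=2+2=4
cmp esi, 12  (cmp 4,12)
jne L1: taken
mov edi, [edx] → edi=M[8]=9
sub ecx, edi → ecx=(-1)-9=-10
mov edi, [edx] → edi=M[8]=9
and ecx, edi → ecx=(-10)&9=0
mov ecx, [edx] → ecx=M[8]=9
add edi, ecx → edi=9+9=18
add edx, 4 → edx=8+4=12
add esi, 2 → esi=4+2=6
cmp esi, 12  (cmp 6,12)
jne L1: taken
mov edi, [edx] → edi=M[12]=15
sub ecx, edi → ecx=9-15=-6
mov edi, [edx] → edi=M[12]=15
and ecx, edi → ecx=(-6)&15=10
mov ecx, [edx] → ecx=M[12]=15
add edi, ecx → edi=15+15=30
add edx, 4 → edx=12+4=16
add esi, 2 → esi=6+2=8
cmp esi, 12  (cmp 8,12)
jne L1: taken
mov edi, [edx] → edi=M[16]=8
sub ecx, edi → ecx=15-8=7
mov edi, [edx] → edi=M[16]=8
and ecx, edi → ecx=7&8=0
mov ecx, [edx] → ecx=M[16]=8
add edi, ecx → edi=8+8=16
add edx, 4 → edx=16+4=20
add esi, 2 → esi=8+2=10
cmp esi, 12  (cmp 10,12)
jne L1: taken
mov edi, [edx] → edi=M[20]=-3
sub ecx, edi → ecx=8-(-3)=11
mov edi, [edx] → edi=M[20]=-3
and ecx, edi → ecx=11&(-3)=9
mov ecx, [edx] → ecx=M[20]=-3
add edi, ecx → edi=(-3)+(-3)=-6
add edx, 4 → edx=20+4=24
add esi, 2 → esi=10+2=12
cmp esi, 12  (cmp 12,12)
jne L1: not taken
halt.
Total executed instructions: 65.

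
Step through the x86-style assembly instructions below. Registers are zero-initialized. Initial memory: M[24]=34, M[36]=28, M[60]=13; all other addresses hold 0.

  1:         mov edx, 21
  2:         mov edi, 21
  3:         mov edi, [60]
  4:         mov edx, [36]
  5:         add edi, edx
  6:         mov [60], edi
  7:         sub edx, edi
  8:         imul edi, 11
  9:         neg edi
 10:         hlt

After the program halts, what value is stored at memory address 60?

41

mov edx, 21 → edx=21
mov edi, 21 → edi=21
mov edi, [60] → edi=M[60]=13
mov edx, [36] → edx=M[36]=28
add edi, edx → edi=13+28=41
mov [60], edi → M[60]=41
sub edx, edi → edx=28-41=-13
imul edi, 11 → edi=41*11=451
neg edi → edi=-(451)=-451
halt.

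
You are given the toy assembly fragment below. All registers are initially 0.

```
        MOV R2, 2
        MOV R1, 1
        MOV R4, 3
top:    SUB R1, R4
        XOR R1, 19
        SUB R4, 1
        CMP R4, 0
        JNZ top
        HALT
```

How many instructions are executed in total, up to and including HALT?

MOV R2, 2 → R2=2
MOV R1, 1 → R1=1
MOV R4, 3 → R4=3
SUB R1, R4 → R1=1-3=-2
XOR R1, 19 → R1=(-2)^19=-19
SUB R4, 1 → R4=3-1=2
CMP R4, 0  (cmp 2,0)
JNZ top: taken
SUB R1, R4 → R1=(-19)-2=-21
XOR R1, 19 → R1=(-21)^19=-8
SUB R4, 1 → R4=2-1=1
CMP R4, 0  (cmp 1,0)
JNZ top: taken
SUB R1, R4 → R1=(-8)-1=-9
XOR R1, 19 → R1=(-9)^19=-28
SUB R4, 1 → R4=1-1=0
CMP R4, 0  (cmp 0,0)
JNZ top: not taken
halt.
Total executed instructions: 19.

19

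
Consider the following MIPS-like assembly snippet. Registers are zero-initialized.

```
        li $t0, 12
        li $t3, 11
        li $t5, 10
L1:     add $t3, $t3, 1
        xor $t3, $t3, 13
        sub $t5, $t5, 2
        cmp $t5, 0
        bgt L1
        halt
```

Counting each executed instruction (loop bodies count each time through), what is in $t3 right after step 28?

li $t0, 12 → $t0=12
li $t3, 11 → $t3=11
li $t5, 10 → $t5=10
add $t3, $t3, 1 → $t3=11+1=12
xor $t3, $t3, 13 → $t3=12^13=1
sub $t5, $t5, 2 → $t5=10-2=8
cmp $t5, 0  (cmp 8,0)
bgt L1: taken
add $t3, $t3, 1 → $t3=1+1=2
xor $t3, $t3, 13 → $t3=2^13=15
sub $t5, $t5, 2 → $t5=8-2=6
cmp $t5, 0  (cmp 6,0)
bgt L1: taken
add $t3, $t3, 1 → $t3=15+1=16
xor $t3, $t3, 13 → $t3=16^13=29
sub $t5, $t5, 2 → $t5=6-2=4
cmp $t5, 0  (cmp 4,0)
bgt L1: taken
add $t3, $t3, 1 → $t3=29+1=30
xor $t3, $t3, 13 → $t3=30^13=19
sub $t5, $t5, 2 → $t5=4-2=2
cmp $t5, 0  (cmp 2,0)
bgt L1: taken
add $t3, $t3, 1 → $t3=19+1=20
xor $t3, $t3, 13 → $t3=20^13=25
sub $t5, $t5, 2 → $t5=2-2=0
cmp $t5, 0  (cmp 0,0)
bgt L1: not taken
After step 28: $t3 = 25.

25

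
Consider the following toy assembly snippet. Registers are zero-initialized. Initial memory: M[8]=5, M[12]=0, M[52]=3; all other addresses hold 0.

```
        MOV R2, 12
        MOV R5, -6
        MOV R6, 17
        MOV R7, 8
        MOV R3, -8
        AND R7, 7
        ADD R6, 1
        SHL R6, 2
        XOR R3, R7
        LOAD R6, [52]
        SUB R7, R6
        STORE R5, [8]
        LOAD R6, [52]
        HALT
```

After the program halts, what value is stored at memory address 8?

-6

R2=12
R5=-6
R6=17
R7=8
R3=-8
R7=8&7=0
R6=17+1=18
R6=18<<2=72
R3=(-8)^0=-8
R6=M[52]=3
R7=0-3=-3
STORE R5, [8] → M[8]=-6
R6=M[52]=3
halt.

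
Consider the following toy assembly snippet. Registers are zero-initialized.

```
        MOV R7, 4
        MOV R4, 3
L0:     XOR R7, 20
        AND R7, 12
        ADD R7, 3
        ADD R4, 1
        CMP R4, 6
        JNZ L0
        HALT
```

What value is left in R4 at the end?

6

MOV R7, 4 → R7=4
MOV R4, 3 → R4=3
XOR R7, 20 → R7=4^20=16
AND R7, 12 → R7=16&12=0
ADD R7, 3 → R7=0+3=3
ADD R4, 1 → R4=3+1=4
CMP R4, 6  (cmp 4,6)
JNZ L0: taken
XOR R7, 20 → R7=3^20=23
AND R7, 12 → R7=23&12=4
ADD R7, 3 → R7=4+3=7
ADD R4, 1 → R4=4+1=5
CMP R4, 6  (cmp 5,6)
JNZ L0: taken
XOR R7, 20 → R7=7^20=19
AND R7, 12 → R7=19&12=0
ADD R7, 3 → R7=0+3=3
ADD R4, 1 → R4=5+1=6
CMP R4, 6  (cmp 6,6)
JNZ L0: not taken
halt.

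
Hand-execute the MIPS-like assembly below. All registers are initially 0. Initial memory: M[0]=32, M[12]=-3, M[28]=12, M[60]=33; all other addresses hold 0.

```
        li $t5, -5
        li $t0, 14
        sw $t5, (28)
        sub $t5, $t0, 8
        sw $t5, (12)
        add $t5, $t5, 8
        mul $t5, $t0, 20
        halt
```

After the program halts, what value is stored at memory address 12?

6

after li $t5, -5: $t5=-5
after li $t0, 14: $t0=14
sw $t5, (28) → M[28]=-5
after sub $t5, $t0, 8: $t5=14-8=6
sw $t5, (12) → M[12]=6
after add $t5, $t5, 8: $t5=6+8=14
after mul $t5, $t0, 20: $t5=14*20=280
halt.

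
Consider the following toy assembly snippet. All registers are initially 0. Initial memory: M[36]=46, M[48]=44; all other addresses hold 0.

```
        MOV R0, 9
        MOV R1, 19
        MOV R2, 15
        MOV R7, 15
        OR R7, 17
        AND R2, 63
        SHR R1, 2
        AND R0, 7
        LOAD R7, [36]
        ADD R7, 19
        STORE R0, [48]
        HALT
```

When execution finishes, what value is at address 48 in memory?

MOV R0, 9 → R0=9
MOV R1, 19 → R1=19
MOV R2, 15 → R2=15
MOV R7, 15 → R7=15
OR R7, 17 → R7=15|17=31
AND R2, 63 → R2=15&63=15
SHR R1, 2 → R1=19>>2=4
AND R0, 7 → R0=9&7=1
LOAD R7, [36] → R7=M[36]=46
ADD R7, 19 → R7=46+19=65
STORE R0, [48] → M[48]=1
halt.

1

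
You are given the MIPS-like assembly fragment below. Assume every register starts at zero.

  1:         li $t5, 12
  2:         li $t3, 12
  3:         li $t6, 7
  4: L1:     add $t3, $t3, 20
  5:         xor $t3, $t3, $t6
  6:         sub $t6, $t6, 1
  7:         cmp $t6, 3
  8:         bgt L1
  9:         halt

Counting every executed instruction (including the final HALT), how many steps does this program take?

24

$t5=12
$t3=12
$t6=7
$t3=12+20=32
$t3=32^7=39
$t6=7-1=6
cmp $t6, 3  (cmp 6,3)
bgt L1: taken
$t3=39+20=59
$t3=59^6=61
$t6=6-1=5
cmp $t6, 3  (cmp 5,3)
bgt L1: taken
$t3=61+20=81
$t3=81^5=84
$t6=5-1=4
cmp $t6, 3  (cmp 4,3)
bgt L1: taken
$t3=84+20=104
$t3=104^4=108
$t6=4-1=3
cmp $t6, 3  (cmp 3,3)
bgt L1: not taken
halt.
Total executed instructions: 24.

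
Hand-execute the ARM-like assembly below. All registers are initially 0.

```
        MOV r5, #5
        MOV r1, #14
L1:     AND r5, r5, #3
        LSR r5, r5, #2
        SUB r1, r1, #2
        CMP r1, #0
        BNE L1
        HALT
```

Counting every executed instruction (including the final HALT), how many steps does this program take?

38

after MOV r5, #5: r5=5
after MOV r1, #14: r1=14
after AND r5, r5, #3: r5=5&3=1
after LSR r5, r5, #2: r5=1>>2=0
after SUB r1, r1, #2: r1=14-2=12
CMP r1, #0  (cmp 12,0)
BNE L1: taken
after AND r5, r5, #3: r5=0&3=0
after LSR r5, r5, #2: r5=0>>2=0
after SUB r1, r1, #2: r1=12-2=10
CMP r1, #0  (cmp 10,0)
BNE L1: taken
after AND r5, r5, #3: r5=0&3=0
after LSR r5, r5, #2: r5=0>>2=0
after SUB r1, r1, #2: r1=10-2=8
CMP r1, #0  (cmp 8,0)
BNE L1: taken
after AND r5, r5, #3: r5=0&3=0
after LSR r5, r5, #2: r5=0>>2=0
after SUB r1, r1, #2: r1=8-2=6
CMP r1, #0  (cmp 6,0)
BNE L1: taken
after AND r5, r5, #3: r5=0&3=0
after LSR r5, r5, #2: r5=0>>2=0
after SUB r1, r1, #2: r1=6-2=4
CMP r1, #0  (cmp 4,0)
BNE L1: taken
after AND r5, r5, #3: r5=0&3=0
after LSR r5, r5, #2: r5=0>>2=0
after SUB r1, r1, #2: r1=4-2=2
CMP r1, #0  (cmp 2,0)
BNE L1: taken
after AND r5, r5, #3: r5=0&3=0
after LSR r5, r5, #2: r5=0>>2=0
after SUB r1, r1, #2: r1=2-2=0
CMP r1, #0  (cmp 0,0)
BNE L1: not taken
halt.
Total executed instructions: 38.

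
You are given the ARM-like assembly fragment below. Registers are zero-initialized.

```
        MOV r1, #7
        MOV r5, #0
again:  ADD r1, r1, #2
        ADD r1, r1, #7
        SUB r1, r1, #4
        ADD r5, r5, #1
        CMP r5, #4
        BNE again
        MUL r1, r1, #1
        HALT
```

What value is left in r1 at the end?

MOV r1, #7 → r1=7
MOV r5, #0 → r5=0
ADD r1, r1, #2 → r1=7+2=9
ADD r1, r1, #7 → r1=9+7=16
SUB r1, r1, #4 → r1=16-4=12
ADD r5, r5, #1 → r5=0+1=1
CMP r5, #4  (cmp 1,4)
BNE again: taken
ADD r1, r1, #2 → r1=12+2=14
ADD r1, r1, #7 → r1=14+7=21
SUB r1, r1, #4 → r1=21-4=17
ADD r5, r5, #1 → r5=1+1=2
CMP r5, #4  (cmp 2,4)
BNE again: taken
ADD r1, r1, #2 → r1=17+2=19
ADD r1, r1, #7 → r1=19+7=26
SUB r1, r1, #4 → r1=26-4=22
ADD r5, r5, #1 → r5=2+1=3
CMP r5, #4  (cmp 3,4)
BNE again: taken
ADD r1, r1, #2 → r1=22+2=24
ADD r1, r1, #7 → r1=24+7=31
SUB r1, r1, #4 → r1=31-4=27
ADD r5, r5, #1 → r5=3+1=4
CMP r5, #4  (cmp 4,4)
BNE again: not taken
MUL r1, r1, #1 → r1=27*1=27
halt.

27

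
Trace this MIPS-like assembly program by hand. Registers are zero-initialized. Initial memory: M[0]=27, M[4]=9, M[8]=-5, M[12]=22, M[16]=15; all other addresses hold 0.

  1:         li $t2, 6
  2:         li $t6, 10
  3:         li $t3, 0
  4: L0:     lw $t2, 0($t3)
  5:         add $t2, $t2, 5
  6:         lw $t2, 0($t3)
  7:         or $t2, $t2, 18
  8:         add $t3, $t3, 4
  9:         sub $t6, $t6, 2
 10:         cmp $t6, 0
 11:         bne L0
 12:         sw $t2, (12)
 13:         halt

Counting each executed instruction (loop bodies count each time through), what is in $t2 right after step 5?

$t2=6
$t6=10
$t3=0
$t2=M[0]=27
$t2=27+5=32
After step 5: $t2 = 32.

32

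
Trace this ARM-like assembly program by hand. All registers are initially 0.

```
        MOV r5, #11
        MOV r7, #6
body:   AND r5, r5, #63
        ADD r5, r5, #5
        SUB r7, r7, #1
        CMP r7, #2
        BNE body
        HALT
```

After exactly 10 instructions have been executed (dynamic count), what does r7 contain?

4

after MOV r5, #11: r5=11
after MOV r7, #6: r7=6
after AND r5, r5, #63: r5=11&63=11
after ADD r5, r5, #5: r5=11+5=16
after SUB r7, r7, #1: r7=6-1=5
CMP r7, #2  (cmp 5,2)
BNE body: taken
after AND r5, r5, #63: r5=16&63=16
after ADD r5, r5, #5: r5=16+5=21
after SUB r7, r7, #1: r7=5-1=4
After step 10: r7 = 4.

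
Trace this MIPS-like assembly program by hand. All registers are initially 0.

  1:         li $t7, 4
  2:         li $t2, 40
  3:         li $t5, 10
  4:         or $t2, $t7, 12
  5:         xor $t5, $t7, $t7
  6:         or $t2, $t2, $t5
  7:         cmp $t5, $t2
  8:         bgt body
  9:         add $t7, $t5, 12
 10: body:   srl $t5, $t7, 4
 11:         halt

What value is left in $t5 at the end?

li $t7, 4 → $t7=4
li $t2, 40 → $t2=40
li $t5, 10 → $t5=10
or $t2, $t7, 12 → $t2=4|12=12
xor $t5, $t7, $t7 → $t5=4^4=0
or $t2, $t2, $t5 → $t2=12|0=12
cmp $t5, $t2  (cmp 0,12)
bgt body: not taken
add $t7, $t5, 12 → $t7=0+12=12
srl $t5, $t7, 4 → $t5=12>>4=0
halt.

0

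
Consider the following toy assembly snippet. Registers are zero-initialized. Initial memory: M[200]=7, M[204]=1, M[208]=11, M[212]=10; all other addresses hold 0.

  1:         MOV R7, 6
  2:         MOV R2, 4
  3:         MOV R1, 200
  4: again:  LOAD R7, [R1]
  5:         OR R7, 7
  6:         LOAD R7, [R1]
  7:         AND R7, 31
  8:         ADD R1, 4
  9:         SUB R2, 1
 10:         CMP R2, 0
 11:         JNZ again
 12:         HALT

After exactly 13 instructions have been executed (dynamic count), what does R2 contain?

MOV R7, 6 → R7=6
MOV R2, 4 → R2=4
MOV R1, 200 → R1=200
LOAD R7, [R1] → R7=M[200]=7
OR R7, 7 → R7=7|7=7
LOAD R7, [R1] → R7=M[200]=7
AND R7, 31 → R7=7&31=7
ADD R1, 4 → R1=200+4=204
SUB R2, 1 → R2=4-1=3
CMP R2, 0  (cmp 3,0)
JNZ again: taken
LOAD R7, [R1] → R7=M[204]=1
OR R7, 7 → R7=1|7=7
After step 13: R2 = 3.

3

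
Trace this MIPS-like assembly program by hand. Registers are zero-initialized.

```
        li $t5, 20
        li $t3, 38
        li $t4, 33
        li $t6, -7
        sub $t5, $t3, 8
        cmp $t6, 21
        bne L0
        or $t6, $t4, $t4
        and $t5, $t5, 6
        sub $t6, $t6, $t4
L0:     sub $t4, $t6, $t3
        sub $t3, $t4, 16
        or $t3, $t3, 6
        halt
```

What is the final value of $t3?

$t5=20
$t3=38
$t4=33
$t6=-7
$t5=38-8=30
cmp $t6, 21  (cmp -7,21)
bne L0: taken
$t4=(-7)-38=-45
$t3=(-45)-16=-61
$t3=(-61)|6=-57
halt.

-57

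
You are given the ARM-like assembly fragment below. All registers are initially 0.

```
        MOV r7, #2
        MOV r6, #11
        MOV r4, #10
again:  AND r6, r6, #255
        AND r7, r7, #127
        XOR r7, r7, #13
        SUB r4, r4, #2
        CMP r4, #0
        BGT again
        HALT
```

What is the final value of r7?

15

r7=2
r6=11
r4=10
r6=11&255=11
r7=2&127=2
r7=2^13=15
r4=10-2=8
CMP r4, #0  (cmp 8,0)
BGT again: taken
r6=11&255=11
r7=15&127=15
r7=15^13=2
r4=8-2=6
CMP r4, #0  (cmp 6,0)
BGT again: taken
r6=11&255=11
r7=2&127=2
r7=2^13=15
r4=6-2=4
CMP r4, #0  (cmp 4,0)
BGT again: taken
r6=11&255=11
r7=15&127=15
r7=15^13=2
r4=4-2=2
CMP r4, #0  (cmp 2,0)
BGT again: taken
r6=11&255=11
r7=2&127=2
r7=2^13=15
r4=2-2=0
CMP r4, #0  (cmp 0,0)
BGT again: not taken
halt.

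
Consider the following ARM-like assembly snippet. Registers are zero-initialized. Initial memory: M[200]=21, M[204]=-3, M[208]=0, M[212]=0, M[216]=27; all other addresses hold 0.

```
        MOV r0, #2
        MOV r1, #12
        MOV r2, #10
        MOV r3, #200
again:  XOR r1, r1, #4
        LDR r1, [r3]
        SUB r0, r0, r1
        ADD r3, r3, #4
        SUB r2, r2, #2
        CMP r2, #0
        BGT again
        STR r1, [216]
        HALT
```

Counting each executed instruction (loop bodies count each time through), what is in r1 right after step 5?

r0=2
r1=12
r2=10
r3=200
r1=12^4=8
After step 5: r1 = 8.

8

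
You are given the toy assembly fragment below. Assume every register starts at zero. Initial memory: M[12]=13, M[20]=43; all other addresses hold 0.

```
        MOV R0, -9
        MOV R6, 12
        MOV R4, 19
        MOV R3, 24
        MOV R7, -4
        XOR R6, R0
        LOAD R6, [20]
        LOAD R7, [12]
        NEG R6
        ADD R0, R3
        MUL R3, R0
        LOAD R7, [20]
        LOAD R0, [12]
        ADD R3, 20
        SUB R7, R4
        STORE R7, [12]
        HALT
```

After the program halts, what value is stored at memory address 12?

after MOV R0, -9: R0=-9
after MOV R6, 12: R6=12
after MOV R4, 19: R4=19
after MOV R3, 24: R3=24
after MOV R7, -4: R7=-4
after XOR R6, R0: R6=12^(-9)=-5
after LOAD R6, [20]: R6=M[20]=43
after LOAD R7, [12]: R7=M[12]=13
after NEG R6: R6=-(43)=-43
after ADD R0, R3: R0=(-9)+24=15
after MUL R3, R0: R3=24*15=360
after LOAD R7, [20]: R7=M[20]=43
after LOAD R0, [12]: R0=M[12]=13
after ADD R3, 20: R3=360+20=380
after SUB R7, R4: R7=43-19=24
STORE R7, [12] → M[12]=24
halt.

24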